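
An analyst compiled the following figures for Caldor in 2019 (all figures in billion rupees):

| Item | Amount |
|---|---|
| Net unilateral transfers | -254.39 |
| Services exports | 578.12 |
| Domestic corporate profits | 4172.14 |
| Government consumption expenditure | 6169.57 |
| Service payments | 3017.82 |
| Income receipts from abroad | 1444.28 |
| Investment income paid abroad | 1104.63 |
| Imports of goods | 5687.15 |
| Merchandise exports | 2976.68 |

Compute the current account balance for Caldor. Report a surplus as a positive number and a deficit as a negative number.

Goods balance = 2976.68 - 5687.15 = -2710.47
Services balance = 578.12 - 3017.82 = -2439.70
Trade balance (goods + services) = -2710.47 + (-2439.70) = -5150.17
Net primary income = 1444.28 - 1104.63 = 339.65
Net secondary income = -254.39
Current account = -5150.17 + 339.65 + (-254.39) = -5064.91

-5064.91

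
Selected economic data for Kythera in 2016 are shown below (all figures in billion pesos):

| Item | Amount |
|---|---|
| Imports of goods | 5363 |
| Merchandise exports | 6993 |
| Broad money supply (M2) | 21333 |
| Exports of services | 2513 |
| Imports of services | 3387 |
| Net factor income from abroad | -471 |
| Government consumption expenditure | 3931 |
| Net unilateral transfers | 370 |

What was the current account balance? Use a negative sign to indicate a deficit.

Goods balance = 6993 - 5363 = 1630
Services balance = 2513 - 3387 = -874
Trade balance (goods + services) = 1630 + (-874) = 756
Net primary income = -471
Net secondary income = 370
Current account = 756 + (-471) + 370 = 655

655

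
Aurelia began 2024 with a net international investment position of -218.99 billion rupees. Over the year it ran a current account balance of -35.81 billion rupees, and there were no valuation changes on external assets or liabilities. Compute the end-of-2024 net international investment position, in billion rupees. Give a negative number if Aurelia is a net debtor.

With no valuation effects, change in NIIP = current account = -35.81
End-of-year NIIP = -218.99 + (-35.81) = -254.80

-254.80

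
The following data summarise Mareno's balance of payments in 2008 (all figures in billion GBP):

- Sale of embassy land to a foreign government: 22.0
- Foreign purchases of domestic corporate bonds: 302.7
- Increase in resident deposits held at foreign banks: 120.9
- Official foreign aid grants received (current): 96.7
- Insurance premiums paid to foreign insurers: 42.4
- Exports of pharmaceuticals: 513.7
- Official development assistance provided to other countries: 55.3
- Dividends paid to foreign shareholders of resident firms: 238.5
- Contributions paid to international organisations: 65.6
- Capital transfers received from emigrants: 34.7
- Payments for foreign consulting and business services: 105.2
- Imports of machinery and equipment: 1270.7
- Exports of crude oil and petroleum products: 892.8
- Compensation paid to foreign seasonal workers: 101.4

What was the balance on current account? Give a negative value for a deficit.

Goods: 892.8 + 513.7 - 1270.7 = 135.8
Services: -105.2 - 42.4 = -147.6
Primary income: -101.4 - 238.5 = -339.9
Secondary income: 96.7 - 55.3 - 65.6 = -24.2
Current account = 135.8 + (-147.6) + (-339.9) + (-24.2) = -375.9
(Excluded from the current account — capital account: sale of embassy land to a foreign government 22.0, capital transfers received from emigrants 34.7; financial account: foreign purchases of domestic corporate bonds 302.7, increase in resident deposits held at foreign banks 120.9.)

-375.9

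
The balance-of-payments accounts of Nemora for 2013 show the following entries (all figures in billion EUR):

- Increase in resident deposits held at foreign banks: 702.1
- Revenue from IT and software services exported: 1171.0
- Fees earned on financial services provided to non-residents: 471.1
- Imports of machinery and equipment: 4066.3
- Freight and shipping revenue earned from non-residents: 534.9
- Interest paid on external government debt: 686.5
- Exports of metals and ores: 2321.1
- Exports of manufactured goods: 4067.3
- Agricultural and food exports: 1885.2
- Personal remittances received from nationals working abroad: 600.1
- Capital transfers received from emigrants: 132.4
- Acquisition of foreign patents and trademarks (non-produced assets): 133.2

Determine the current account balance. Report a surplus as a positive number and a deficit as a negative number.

Goods: 2321.1 - 4066.3 + 1885.2 + 4067.3 = 4207.3
Services: 534.9 + 471.1 + 1171.0 = 2177.0
Primary income: -686.5
Secondary income: 600.1
Current account = 4207.3 + 2177.0 + (-686.5) + 600.1 = 6297.9
(Excluded from the current account — financial account: increase in resident deposits held at foreign banks 702.1; capital account: capital transfers received from emigrants 132.4, acquisition of foreign patents and trademarks (non-produced assets) 133.2.)

6297.9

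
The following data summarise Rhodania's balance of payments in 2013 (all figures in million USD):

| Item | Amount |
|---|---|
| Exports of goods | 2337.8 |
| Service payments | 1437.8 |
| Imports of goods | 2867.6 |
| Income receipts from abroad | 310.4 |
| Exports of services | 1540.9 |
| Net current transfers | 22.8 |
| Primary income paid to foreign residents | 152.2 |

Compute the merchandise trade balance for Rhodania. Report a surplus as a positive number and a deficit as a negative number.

-529.8

Goods balance = 2337.8 - 2867.6 = -529.8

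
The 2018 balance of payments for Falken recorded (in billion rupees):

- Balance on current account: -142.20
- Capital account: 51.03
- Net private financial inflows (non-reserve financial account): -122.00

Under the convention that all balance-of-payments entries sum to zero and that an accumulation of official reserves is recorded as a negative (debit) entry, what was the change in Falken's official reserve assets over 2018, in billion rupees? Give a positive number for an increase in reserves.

-213.17

Official reserve transactions balance = -((-142.20) + 51.03 + (-122.00)) = 213.17
An accumulation of reserves is recorded as a debit (negative entry), so the change in the stock of reserves is the negative of that balance.
Change in official reserves = -(213.17) = -213.17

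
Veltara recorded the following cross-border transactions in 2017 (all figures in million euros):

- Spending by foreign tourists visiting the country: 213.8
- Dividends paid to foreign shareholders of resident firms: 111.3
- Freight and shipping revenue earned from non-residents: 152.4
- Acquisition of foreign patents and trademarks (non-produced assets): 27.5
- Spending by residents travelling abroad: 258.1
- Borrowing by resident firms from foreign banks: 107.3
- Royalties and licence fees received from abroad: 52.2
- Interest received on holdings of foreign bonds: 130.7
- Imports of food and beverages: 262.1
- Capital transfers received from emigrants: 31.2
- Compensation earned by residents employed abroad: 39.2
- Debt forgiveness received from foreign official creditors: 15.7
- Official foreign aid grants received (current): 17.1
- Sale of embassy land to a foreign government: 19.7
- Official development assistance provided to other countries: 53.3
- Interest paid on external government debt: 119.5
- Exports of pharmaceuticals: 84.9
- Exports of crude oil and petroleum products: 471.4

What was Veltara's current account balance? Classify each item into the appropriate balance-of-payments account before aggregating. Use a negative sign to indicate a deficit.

357.4

Goods: 471.4 - 262.1 + 84.9 = 294.2
Services: 213.8 - 258.1 + 152.4 + 52.2 = 160.3
Primary income: 130.7 + 39.2 - 119.5 - 111.3 = -60.9
Secondary income: -53.3 + 17.1 = -36.2
Current account = 294.2 + 160.3 + (-60.9) + (-36.2) = 357.4
(Excluded from the current account — capital account: acquisition of foreign patents and trademarks (non-produced assets) 27.5, capital transfers received from emigrants 31.2, debt forgiveness received from foreign official creditors 15.7, sale of embassy land to a foreign government 19.7; financial account: borrowing by resident firms from foreign banks 107.3.)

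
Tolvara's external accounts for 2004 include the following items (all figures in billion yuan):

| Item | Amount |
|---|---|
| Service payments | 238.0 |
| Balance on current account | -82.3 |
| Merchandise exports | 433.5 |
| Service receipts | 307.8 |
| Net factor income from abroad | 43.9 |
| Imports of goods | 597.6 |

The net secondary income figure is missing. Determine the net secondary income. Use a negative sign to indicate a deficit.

Current account = goods balance + services balance + net primary income + net secondary income
Sum of the known components = -50.4
Net secondary income = CA - (known components) = -82.3 - (-50.4) = -31.9

-31.9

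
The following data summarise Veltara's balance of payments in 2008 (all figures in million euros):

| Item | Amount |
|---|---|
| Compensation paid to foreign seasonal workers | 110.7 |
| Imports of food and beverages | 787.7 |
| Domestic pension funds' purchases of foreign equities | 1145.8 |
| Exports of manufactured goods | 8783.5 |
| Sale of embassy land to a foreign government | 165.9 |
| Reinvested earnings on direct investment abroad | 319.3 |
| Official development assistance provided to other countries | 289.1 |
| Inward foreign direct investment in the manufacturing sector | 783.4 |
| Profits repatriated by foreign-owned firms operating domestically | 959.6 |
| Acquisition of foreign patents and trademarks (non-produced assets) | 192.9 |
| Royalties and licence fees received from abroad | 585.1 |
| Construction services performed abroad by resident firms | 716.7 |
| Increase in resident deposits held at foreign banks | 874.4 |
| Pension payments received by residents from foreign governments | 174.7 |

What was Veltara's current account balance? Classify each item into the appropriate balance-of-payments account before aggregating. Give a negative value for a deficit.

8432.2

Goods: -787.7 + 8783.5 = 7995.8
Services: 585.1 + 716.7 = 1301.8
Primary income: 319.3 - 959.6 - 110.7 = -751.0
Secondary income: -289.1 + 174.7 = -114.4
Current account = 7995.8 + 1301.8 + (-751.0) + (-114.4) = 8432.2
(Excluded from the current account — financial account: domestic pension funds' purchases of foreign equities 1145.8, inward foreign direct investment in the manufacturing sector 783.4, increase in resident deposits held at foreign banks 874.4; capital account: sale of embassy land to a foreign government 165.9, acquisition of foreign patents and trademarks (non-produced assets) 192.9.)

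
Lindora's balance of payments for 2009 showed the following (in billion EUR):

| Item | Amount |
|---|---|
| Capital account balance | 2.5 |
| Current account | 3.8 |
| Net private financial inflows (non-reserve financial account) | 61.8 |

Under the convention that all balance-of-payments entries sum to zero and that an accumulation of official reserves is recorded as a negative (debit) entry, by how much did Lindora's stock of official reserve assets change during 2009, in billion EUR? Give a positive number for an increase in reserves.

68.1

Official reserve transactions balance = -(3.8 + 2.5 + 61.8) = -68.1
An accumulation of reserves is recorded as a debit (negative entry), so the change in the stock of reserves is the negative of that balance.
Change in official reserves = -(-68.1) = 68.1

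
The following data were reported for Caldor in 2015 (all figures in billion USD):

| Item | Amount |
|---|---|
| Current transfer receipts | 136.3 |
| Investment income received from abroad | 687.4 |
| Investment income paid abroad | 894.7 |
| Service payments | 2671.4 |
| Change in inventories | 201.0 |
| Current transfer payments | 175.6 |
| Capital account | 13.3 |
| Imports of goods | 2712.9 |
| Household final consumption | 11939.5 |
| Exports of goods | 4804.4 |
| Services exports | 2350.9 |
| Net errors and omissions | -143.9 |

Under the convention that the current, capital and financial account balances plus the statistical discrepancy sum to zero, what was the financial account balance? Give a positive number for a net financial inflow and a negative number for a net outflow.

Goods balance = 4804.4 - 2712.9 = 2091.5
Services balance = 2350.9 - 2671.4 = -320.5
Trade balance (goods + services) = 2091.5 + (-320.5) = 1771.0
Net primary income = 687.4 - 894.7 = -207.3
Net secondary income = 136.3 - 175.6 = -39.3
Current account = 1771.0 + (-207.3) + (-39.3) = 1524.4
Financial account = -(1524.4 + 13.3 + (-143.9)) = -1393.8

-1393.8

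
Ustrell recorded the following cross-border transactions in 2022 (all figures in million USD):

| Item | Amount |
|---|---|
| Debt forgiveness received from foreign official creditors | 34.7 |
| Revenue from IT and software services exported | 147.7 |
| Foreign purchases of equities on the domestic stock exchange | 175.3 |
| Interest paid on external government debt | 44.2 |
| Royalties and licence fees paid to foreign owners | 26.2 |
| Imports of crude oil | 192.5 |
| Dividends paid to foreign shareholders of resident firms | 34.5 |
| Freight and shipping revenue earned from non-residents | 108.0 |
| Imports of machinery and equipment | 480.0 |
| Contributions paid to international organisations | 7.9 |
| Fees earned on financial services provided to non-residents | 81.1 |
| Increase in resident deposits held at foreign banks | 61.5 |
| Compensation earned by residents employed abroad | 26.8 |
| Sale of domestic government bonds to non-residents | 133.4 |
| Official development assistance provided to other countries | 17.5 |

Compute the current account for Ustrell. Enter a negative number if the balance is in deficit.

-439.2

Goods: -480.0 - 192.5 = -672.5
Services: -26.2 + 147.7 + 81.1 + 108.0 = 310.6
Primary income: 26.8 - 34.5 - 44.2 = -51.9
Secondary income: -17.5 - 7.9 = -25.4
Current account = (-672.5) + 310.6 + (-51.9) + (-25.4) = -439.2
(Excluded from the current account — capital account: debt forgiveness received from foreign official creditors 34.7; financial account: foreign purchases of equities on the domestic stock exchange 175.3, increase in resident deposits held at foreign banks 61.5, sale of domestic government bonds to non-residents 133.4.)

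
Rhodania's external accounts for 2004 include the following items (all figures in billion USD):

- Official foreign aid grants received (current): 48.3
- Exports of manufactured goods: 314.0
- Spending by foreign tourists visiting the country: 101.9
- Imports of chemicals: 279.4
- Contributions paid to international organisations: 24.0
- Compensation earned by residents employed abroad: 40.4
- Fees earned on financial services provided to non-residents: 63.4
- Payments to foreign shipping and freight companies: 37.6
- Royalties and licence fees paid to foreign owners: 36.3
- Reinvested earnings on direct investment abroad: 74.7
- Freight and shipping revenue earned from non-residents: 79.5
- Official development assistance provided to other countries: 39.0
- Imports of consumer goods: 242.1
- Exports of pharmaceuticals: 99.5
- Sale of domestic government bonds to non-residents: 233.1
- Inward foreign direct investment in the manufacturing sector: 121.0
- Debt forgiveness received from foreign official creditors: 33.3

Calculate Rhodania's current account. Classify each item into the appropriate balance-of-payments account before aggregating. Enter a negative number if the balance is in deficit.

163.3

Goods: -242.1 + 99.5 + 314.0 - 279.4 = -108.0
Services: 79.5 - 37.6 + 101.9 + 63.4 - 36.3 = 170.9
Primary income: 40.4 + 74.7 = 115.1
Secondary income: -24.0 - 39.0 + 48.3 = -14.7
Current account = (-108.0) + 170.9 + 115.1 + (-14.7) = 163.3
(Excluded from the current account — financial account: sale of domestic government bonds to non-residents 233.1, inward foreign direct investment in the manufacturing sector 121.0; capital account: debt forgiveness received from foreign official creditors 33.3.)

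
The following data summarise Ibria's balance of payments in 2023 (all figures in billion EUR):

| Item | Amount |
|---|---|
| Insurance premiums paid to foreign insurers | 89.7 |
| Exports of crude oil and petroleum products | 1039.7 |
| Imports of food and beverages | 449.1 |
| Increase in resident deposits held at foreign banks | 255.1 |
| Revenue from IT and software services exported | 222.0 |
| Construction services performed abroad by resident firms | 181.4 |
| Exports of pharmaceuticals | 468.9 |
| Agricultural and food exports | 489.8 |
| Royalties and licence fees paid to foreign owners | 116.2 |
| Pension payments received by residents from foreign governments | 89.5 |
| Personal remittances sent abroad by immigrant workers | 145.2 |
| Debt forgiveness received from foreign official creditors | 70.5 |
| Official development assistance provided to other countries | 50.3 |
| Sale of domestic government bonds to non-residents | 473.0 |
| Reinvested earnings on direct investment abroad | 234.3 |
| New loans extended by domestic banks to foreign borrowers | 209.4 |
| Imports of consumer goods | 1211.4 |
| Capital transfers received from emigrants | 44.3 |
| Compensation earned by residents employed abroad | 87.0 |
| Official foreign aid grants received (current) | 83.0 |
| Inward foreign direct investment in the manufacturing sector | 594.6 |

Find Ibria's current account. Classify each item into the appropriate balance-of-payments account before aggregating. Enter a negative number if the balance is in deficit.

833.7

Goods: 468.9 - 449.1 + 489.8 - 1211.4 + 1039.7 = 337.9
Services: -89.7 + 222.0 + 181.4 - 116.2 = 197.5
Primary income: 234.3 + 87.0 = 321.3
Secondary income: -50.3 - 145.2 + 89.5 + 83.0 = -23.0
Current account = 337.9 + 197.5 + 321.3 + (-23.0) = 833.7
(Excluded from the current account — financial account: increase in resident deposits held at foreign banks 255.1, sale of domestic government bonds to non-residents 473.0, new loans extended by domestic banks to foreign borrowers 209.4, inward foreign direct investment in the manufacturing sector 594.6; capital account: debt forgiveness received from foreign official creditors 70.5, capital transfers received from emigrants 44.3.)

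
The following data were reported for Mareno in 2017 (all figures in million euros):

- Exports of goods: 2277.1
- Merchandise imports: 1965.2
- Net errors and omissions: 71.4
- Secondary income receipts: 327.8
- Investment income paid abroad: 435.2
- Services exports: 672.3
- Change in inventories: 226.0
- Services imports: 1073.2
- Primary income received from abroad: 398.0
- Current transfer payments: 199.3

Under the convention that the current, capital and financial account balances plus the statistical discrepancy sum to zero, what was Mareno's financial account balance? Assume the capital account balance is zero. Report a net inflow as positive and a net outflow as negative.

-73.7

Goods balance = 2277.1 - 1965.2 = 311.9
Services balance = 672.3 - 1073.2 = -400.9
Trade balance (goods + services) = 311.9 + (-400.9) = -89.0
Net primary income = 398.0 - 435.2 = -37.2
Net secondary income = 327.8 - 199.3 = 128.5
Current account = -89.0 + (-37.2) + 128.5 = 2.3
Financial account = -(2.3 + 71.4) = -73.7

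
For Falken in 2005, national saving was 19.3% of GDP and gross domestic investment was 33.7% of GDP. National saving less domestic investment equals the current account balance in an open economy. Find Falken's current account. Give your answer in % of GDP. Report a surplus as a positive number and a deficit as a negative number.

CA = S - I = 19.3 - 33.7 = -14.4

-14.4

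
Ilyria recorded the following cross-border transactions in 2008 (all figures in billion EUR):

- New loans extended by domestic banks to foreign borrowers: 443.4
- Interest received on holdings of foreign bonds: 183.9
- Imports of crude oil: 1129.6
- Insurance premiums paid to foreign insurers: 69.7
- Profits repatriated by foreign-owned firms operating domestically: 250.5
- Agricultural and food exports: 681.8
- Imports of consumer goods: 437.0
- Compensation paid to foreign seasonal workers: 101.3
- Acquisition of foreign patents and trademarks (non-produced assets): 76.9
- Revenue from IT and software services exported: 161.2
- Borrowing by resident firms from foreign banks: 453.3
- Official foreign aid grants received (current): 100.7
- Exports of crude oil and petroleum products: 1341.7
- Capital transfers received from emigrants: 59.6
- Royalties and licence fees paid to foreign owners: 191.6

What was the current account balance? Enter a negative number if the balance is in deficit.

Goods: -437.0 - 1129.6 + 681.8 + 1341.7 = 456.9
Services: -69.7 + 161.2 - 191.6 = -100.1
Primary income: -101.3 + 183.9 - 250.5 = -167.9
Secondary income: 100.7
Current account = 456.9 + (-100.1) + (-167.9) + 100.7 = 289.6
(Excluded from the current account — financial account: new loans extended by domestic banks to foreign borrowers 443.4, borrowing by resident firms from foreign banks 453.3; capital account: acquisition of foreign patents and trademarks (non-produced assets) 76.9, capital transfers received from emigrants 59.6.)

289.6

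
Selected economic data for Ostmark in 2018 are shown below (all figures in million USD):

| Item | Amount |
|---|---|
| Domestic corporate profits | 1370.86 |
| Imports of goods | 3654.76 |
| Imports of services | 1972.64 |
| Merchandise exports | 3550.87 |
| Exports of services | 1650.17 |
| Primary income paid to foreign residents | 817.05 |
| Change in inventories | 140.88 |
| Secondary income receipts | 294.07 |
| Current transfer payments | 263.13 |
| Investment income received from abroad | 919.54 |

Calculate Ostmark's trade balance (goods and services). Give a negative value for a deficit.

Goods balance = 3550.87 - 3654.76 = -103.89
Services balance = 1650.17 - 1972.64 = -322.47
Trade balance (goods + services) = -103.89 + (-322.47) = -426.36

-426.36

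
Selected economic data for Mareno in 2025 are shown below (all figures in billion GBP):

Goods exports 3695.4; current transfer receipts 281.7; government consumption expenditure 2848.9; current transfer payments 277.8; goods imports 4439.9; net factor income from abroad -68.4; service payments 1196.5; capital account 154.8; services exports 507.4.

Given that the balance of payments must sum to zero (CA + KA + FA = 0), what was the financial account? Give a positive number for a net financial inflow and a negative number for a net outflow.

1343.3

Goods balance = 3695.4 - 4439.9 = -744.5
Services balance = 507.4 - 1196.5 = -689.1
Trade balance (goods + services) = -744.5 + (-689.1) = -1433.6
Net primary income = -68.4
Net secondary income = 281.7 - 277.8 = 3.9
Current account = -1433.6 + (-68.4) + 3.9 = -1498.1
Financial account = -(-1498.1 + 154.8) = 1343.3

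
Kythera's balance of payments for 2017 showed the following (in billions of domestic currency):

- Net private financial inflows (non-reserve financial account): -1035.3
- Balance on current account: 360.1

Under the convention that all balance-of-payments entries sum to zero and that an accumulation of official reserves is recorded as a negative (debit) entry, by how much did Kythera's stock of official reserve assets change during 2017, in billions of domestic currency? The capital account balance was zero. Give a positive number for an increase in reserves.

Official reserve transactions balance = -(360.1 + (-1035.3)) = 675.2
An accumulation of reserves is recorded as a debit (negative entry), so the change in the stock of reserves is the negative of that balance.
Change in official reserves = -(675.2) = -675.2

-675.2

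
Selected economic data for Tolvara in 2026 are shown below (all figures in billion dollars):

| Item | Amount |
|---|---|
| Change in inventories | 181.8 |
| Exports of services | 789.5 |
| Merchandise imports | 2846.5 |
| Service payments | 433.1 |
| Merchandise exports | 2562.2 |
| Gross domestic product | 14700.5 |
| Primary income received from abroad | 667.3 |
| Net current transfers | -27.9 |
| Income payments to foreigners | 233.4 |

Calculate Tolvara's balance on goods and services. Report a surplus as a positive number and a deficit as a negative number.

Goods balance = 2562.2 - 2846.5 = -284.3
Services balance = 789.5 - 433.1 = 356.4
Trade balance (goods + services) = -284.3 + 356.4 = 72.1

72.1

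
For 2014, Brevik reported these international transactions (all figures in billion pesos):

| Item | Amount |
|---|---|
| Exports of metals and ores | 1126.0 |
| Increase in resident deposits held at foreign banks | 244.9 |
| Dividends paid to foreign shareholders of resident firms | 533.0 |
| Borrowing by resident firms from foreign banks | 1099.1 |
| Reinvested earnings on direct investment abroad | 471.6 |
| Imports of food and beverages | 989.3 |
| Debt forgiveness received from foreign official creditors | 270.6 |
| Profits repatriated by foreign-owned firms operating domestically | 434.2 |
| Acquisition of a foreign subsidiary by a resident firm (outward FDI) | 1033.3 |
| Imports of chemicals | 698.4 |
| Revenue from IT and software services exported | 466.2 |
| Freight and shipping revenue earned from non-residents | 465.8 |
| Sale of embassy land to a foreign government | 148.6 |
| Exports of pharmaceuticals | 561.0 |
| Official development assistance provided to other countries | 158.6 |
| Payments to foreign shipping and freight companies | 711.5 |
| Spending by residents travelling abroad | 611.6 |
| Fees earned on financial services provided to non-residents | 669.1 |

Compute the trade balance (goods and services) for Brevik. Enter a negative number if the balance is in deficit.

Goods: 561.0 + 1126.0 - 989.3 - 698.4 = -0.7
Services: 466.2 + 465.8 + 669.1 - 611.6 - 711.5 = 278.0
Trade balance = -0.7 + 278.0 = 277.3
(Excluded from the trade balance — financial account: increase in resident deposits held at foreign banks 244.9, borrowing by resident firms from foreign banks 1099.1, acquisition of a foreign subsidiary by a resident firm (outward FDI) 1033.3; primary income: dividends paid to foreign shareholders of resident firms 533.0, reinvested earnings on direct investment abroad 471.6, profits repatriated by foreign-owned firms operating domestically 434.2; capital account: debt forgiveness received from foreign official creditors 270.6, sale of embassy land to a foreign government 148.6; secondary income: official development assistance provided to other countries 158.6.)

277.3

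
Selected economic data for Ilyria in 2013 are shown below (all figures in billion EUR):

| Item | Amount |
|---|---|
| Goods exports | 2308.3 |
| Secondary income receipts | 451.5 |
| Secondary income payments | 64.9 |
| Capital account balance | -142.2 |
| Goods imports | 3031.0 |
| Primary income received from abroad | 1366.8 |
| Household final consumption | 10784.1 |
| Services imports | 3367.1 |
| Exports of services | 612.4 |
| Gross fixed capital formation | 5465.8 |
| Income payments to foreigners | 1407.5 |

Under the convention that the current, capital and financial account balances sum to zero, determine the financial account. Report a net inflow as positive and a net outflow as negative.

Goods balance = 2308.3 - 3031.0 = -722.7
Services balance = 612.4 - 3367.1 = -2754.7
Trade balance (goods + services) = -722.7 + (-2754.7) = -3477.4
Net primary income = 1366.8 - 1407.5 = -40.7
Net secondary income = 451.5 - 64.9 = 386.6
Current account = -3477.4 + (-40.7) + 386.6 = -3131.5
Financial account = -(-3131.5 + (-142.2)) = 3273.7

3273.7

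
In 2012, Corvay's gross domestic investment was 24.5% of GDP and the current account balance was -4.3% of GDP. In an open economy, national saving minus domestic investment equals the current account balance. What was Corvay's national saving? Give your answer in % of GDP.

S - I = CA (net lending to the rest of the world).
S = I + CA = 24.5 + (-4.3) = 20.2

20.2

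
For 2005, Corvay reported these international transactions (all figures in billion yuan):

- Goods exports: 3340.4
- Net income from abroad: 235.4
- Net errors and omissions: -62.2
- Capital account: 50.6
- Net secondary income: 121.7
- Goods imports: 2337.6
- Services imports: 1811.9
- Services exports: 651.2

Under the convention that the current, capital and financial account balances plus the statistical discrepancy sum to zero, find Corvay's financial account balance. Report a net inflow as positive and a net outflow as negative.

-187.6

Goods balance = 3340.4 - 2337.6 = 1002.8
Services balance = 651.2 - 1811.9 = -1160.7
Trade balance (goods + services) = 1002.8 + (-1160.7) = -157.9
Net primary income = 235.4
Net secondary income = 121.7
Current account = -157.9 + 235.4 + 121.7 = 199.2
Financial account = -(199.2 + 50.6 + (-62.2)) = -187.6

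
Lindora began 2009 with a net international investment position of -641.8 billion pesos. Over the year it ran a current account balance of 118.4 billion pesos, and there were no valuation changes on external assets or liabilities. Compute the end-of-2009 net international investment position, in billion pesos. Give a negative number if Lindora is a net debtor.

With no valuation effects, change in NIIP = current account = 118.4
End-of-year NIIP = -641.8 + 118.4 = -523.4

-523.4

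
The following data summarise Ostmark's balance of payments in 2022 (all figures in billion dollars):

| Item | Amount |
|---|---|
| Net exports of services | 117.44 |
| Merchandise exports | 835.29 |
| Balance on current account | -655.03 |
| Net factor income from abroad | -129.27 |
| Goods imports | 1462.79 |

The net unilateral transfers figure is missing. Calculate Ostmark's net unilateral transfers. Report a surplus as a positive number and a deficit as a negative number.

-15.70

Current account = goods balance + services balance + net primary income + net secondary income
Sum of the known components = -639.33
Net unilateral transfers = CA - (known components) = -655.03 - (-639.33) = -15.70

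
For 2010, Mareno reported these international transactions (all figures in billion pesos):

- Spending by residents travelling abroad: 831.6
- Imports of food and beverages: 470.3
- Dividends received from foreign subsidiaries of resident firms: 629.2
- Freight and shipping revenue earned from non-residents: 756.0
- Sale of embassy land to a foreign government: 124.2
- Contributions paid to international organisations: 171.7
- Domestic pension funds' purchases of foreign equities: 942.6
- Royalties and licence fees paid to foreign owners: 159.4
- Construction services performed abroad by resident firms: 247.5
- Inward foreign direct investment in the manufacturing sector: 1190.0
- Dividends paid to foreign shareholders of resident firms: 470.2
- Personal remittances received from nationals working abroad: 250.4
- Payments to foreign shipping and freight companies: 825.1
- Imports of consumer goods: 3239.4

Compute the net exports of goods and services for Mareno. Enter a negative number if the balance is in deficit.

Goods: -3239.4 - 470.3 = -3709.7
Services: 247.5 - 825.1 - 831.6 - 159.4 + 756.0 = -812.6
Trade balance = -3709.7 + (-812.6) = -4522.3
(Excluded from the trade balance — primary income: dividends received from foreign subsidiaries of resident firms 629.2, dividends paid to foreign shareholders of resident firms 470.2; capital account: sale of embassy land to a foreign government 124.2; secondary income: contributions paid to international organisations 171.7, personal remittances received from nationals working abroad 250.4; financial account: domestic pension funds' purchases of foreign equities 942.6, inward foreign direct investment in the manufacturing sector 1190.0.)

-4522.3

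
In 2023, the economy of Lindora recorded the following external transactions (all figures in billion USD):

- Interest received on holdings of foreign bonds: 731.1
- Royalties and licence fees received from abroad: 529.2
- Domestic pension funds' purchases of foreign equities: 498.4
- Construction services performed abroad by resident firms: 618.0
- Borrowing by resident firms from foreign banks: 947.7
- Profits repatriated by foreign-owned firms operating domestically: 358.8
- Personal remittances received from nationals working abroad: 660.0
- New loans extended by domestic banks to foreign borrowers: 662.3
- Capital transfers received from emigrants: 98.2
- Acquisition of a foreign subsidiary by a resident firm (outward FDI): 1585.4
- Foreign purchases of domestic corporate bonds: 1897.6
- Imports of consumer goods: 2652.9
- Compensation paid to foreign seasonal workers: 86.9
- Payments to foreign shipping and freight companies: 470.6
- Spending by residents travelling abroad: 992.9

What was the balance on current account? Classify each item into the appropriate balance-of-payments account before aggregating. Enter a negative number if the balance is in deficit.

-2023.8

Goods: -2652.9
Services: 618.0 - 470.6 + 529.2 - 992.9 = -316.3
Primary income: -86.9 + 731.1 - 358.8 = 285.4
Secondary income: 660.0
Current account = (-2652.9) + (-316.3) + 285.4 + 660.0 = -2023.8
(Excluded from the current account — financial account: domestic pension funds' purchases of foreign equities 498.4, borrowing by resident firms from foreign banks 947.7, new loans extended by domestic banks to foreign borrowers 662.3, acquisition of a foreign subsidiary by a resident firm (outward FDI) 1585.4, foreign purchases of domestic corporate bonds 1897.6; capital account: capital transfers received from emigrants 98.2.)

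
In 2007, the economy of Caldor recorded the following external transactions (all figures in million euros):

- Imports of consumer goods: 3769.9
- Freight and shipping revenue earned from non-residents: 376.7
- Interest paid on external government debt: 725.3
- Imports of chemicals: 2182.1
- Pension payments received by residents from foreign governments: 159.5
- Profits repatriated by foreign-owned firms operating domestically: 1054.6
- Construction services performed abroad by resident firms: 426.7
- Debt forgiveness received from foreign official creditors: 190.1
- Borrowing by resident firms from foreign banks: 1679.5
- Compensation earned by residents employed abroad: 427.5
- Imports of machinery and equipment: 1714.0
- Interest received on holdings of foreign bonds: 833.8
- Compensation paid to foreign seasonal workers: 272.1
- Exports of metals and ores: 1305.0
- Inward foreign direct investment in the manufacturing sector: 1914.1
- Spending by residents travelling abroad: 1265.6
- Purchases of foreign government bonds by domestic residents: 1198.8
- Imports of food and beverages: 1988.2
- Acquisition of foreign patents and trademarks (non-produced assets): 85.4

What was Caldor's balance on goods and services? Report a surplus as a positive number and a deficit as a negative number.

Goods: -2182.1 - 3769.9 - 1988.2 - 1714.0 + 1305.0 = -8349.2
Services: 376.7 + 426.7 - 1265.6 = -462.2
Trade balance = -8349.2 + (-462.2) = -8811.4
(Excluded from the trade balance — primary income: interest paid on external government debt 725.3, profits repatriated by foreign-owned firms operating domestically 1054.6, compensation earned by residents employed abroad 427.5, interest received on holdings of foreign bonds 833.8, compensation paid to foreign seasonal workers 272.1; secondary income: pension payments received by residents from foreign governments 159.5; capital account: debt forgiveness received from foreign official creditors 190.1, acquisition of foreign patents and trademarks (non-produced assets) 85.4; financial account: borrowing by resident firms from foreign banks 1679.5, inward foreign direct investment in the manufacturing sector 1914.1, purchases of foreign government bonds by domestic residents 1198.8.)

-8811.4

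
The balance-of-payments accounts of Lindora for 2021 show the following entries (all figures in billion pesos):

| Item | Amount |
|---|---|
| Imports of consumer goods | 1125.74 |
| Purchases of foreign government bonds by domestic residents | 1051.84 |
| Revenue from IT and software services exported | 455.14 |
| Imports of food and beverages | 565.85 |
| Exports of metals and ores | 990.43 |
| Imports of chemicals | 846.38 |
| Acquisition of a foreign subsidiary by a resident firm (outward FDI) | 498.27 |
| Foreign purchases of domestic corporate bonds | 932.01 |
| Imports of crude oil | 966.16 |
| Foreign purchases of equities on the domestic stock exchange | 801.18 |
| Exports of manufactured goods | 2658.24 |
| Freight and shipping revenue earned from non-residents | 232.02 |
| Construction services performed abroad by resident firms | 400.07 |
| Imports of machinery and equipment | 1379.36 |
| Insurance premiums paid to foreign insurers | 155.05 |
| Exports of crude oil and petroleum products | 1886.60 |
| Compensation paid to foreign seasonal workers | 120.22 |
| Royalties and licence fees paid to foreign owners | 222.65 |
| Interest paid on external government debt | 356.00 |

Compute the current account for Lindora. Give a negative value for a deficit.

885.09

Goods: -1379.36 - 565.85 + 990.43 - 966.16 + 2658.24 - 846.38 + 1886.60 - 1125.74 = 651.78
Services: -222.65 + 232.02 + 400.07 - 155.05 + 455.14 = 709.53
Primary income: -356.00 - 120.22 = -476.22
Current account = 651.78 + 709.53 + (-476.22) = 885.09
(Excluded from the current account — financial account: purchases of foreign government bonds by domestic residents 1051.84, acquisition of a foreign subsidiary by a resident firm (outward FDI) 498.27, foreign purchases of domestic corporate bonds 932.01, foreign purchases of equities on the domestic stock exchange 801.18.)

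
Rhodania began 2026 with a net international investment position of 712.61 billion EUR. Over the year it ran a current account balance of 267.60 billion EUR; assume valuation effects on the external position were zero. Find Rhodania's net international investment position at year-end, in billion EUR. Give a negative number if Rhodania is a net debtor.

980.21

With no valuation effects, change in NIIP = current account = 267.60
End-of-year NIIP = 712.61 + 267.60 = 980.21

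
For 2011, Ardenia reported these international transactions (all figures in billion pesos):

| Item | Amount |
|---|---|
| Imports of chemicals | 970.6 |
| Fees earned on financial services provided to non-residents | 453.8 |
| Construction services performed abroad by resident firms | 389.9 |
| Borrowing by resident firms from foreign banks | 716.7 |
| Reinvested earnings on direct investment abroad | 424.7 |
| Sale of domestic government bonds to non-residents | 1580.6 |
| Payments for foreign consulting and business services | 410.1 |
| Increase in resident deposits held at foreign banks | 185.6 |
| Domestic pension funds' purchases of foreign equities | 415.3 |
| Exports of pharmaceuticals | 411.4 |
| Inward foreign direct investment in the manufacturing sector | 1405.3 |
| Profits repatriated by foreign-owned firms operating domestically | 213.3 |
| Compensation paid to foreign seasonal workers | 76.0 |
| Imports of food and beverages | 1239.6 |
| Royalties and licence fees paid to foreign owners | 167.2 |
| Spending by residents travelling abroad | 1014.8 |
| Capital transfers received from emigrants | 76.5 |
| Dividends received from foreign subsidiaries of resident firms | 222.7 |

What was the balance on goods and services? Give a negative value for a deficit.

-2547.2

Goods: 411.4 - 970.6 - 1239.6 = -1798.8
Services: 453.8 - 410.1 - 1014.8 + 389.9 - 167.2 = -748.4
Trade balance = -1798.8 + (-748.4) = -2547.2
(Excluded from the trade balance — financial account: borrowing by resident firms from foreign banks 716.7, sale of domestic government bonds to non-residents 1580.6, increase in resident deposits held at foreign banks 185.6, domestic pension funds' purchases of foreign equities 415.3, inward foreign direct investment in the manufacturing sector 1405.3; primary income: reinvested earnings on direct investment abroad 424.7, profits repatriated by foreign-owned firms operating domestically 213.3, compensation paid to foreign seasonal workers 76.0, dividends received from foreign subsidiaries of resident firms 222.7; capital account: capital transfers received from emigrants 76.5.)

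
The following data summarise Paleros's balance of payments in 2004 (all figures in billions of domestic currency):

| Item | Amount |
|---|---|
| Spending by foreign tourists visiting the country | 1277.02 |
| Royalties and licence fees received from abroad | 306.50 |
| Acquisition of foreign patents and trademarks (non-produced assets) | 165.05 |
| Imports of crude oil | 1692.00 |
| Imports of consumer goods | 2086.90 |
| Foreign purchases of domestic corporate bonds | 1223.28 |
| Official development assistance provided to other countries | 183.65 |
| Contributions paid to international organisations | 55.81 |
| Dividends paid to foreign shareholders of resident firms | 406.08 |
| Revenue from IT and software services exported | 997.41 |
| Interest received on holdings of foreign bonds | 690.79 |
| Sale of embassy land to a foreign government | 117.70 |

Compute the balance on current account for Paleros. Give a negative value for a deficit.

Goods: -1692.00 - 2086.90 = -3778.90
Services: 1277.02 + 997.41 + 306.50 = 2580.93
Primary income: -406.08 + 690.79 = 284.71
Secondary income: -183.65 - 55.81 = -239.46
Current account = (-3778.90) + 2580.93 + 284.71 + (-239.46) = -1152.72
(Excluded from the current account — capital account: acquisition of foreign patents and trademarks (non-produced assets) 165.05, sale of embassy land to a foreign government 117.70; financial account: foreign purchases of domestic corporate bonds 1223.28.)

-1152.72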